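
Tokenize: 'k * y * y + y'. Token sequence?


Scan left to right, longest-match per lexeme
Tokens: ID(k), OP(*), ID(y), OP(*), ID(y), OP(+), ID(y)


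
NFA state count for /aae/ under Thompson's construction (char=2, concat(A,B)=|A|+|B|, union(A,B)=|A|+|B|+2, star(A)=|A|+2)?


Syntax tree has 3 char leaf(s), 0 union(s), 0 star(s)
chars contribute 3×2 = 6; each union adds +2; each star adds +2
Total: 6 + 0 + 0 = 6 states


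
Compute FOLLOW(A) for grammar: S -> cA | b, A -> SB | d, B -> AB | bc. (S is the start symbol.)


$ ∈ FOLLOW(S). For each A -> αBβ: add FIRST(β)\{ε} to FOLLOW(B); if β nullable, add FOLLOW(A).
FOLLOW(A) = {$, b, c, d}


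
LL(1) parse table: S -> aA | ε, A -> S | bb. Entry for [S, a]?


For [S, a]: 'a' ∈ FIRST(aA)
Entry: S -> aA


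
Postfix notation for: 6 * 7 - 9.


Left to right (same or higher precedence on left)
Postfix: 6 7 * 9 -


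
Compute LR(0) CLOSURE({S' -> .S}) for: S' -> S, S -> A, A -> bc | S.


Start: S' -> .S
For each item with dot before a nonterminal B, add B -> .γ for every B-production
Closure: [S' -> .S, S -> .A, A -> .bc, A -> .S]


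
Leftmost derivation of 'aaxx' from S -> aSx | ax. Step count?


Derivation: S => aSx => aaxx
Steps: 2


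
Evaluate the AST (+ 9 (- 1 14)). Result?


Evaluate inner: (- 1 14) = -13
Evaluate root: (+ 9 -13) = -4
Result: -4


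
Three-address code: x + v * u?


Break into single-operator statements:
t1 = v * u
t2 = x + t1


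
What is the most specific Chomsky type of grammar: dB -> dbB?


LHS has context (more than one symbol) and |LHS| ≤ |RHS|
Classification: Type 1 (Context-Sensitive)


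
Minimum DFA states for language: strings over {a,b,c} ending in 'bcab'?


Track the longest suffix of input matching a prefix of 'bcab': 5 classes (prefixes of length 0..4)
Minimal DFA: 5 states


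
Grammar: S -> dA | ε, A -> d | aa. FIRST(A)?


Per alternative of A: FIRST(d) = {d}; FIRST(aa) = {a}
FIRST(A) = {a, d}


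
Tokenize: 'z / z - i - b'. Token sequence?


Scan left to right, longest-match per lexeme
Tokens: ID(z), OP(/), ID(z), OP(-), ID(i), OP(-), ID(b)


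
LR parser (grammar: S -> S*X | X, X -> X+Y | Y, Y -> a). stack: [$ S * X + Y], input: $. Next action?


handle 'X+Y' on top
Action: reduce (X -> X+Y)


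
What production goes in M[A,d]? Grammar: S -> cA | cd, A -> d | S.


For [A, d]: 'd' ∈ FIRST(d)
Entry: A -> d


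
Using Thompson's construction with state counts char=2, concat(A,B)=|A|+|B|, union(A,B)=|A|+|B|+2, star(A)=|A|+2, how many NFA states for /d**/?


Syntax tree has 1 char leaf(s), 0 union(s), 2 star(s)
chars contribute 1×2 = 2; each union adds +2; each star adds +2
Total: 2 + 0 + 4 = 6 states


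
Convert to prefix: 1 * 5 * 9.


left-to-right (same/higher precedence on left): tree is (* (* 1 5) 9)
Prefix: * * 1 5 9


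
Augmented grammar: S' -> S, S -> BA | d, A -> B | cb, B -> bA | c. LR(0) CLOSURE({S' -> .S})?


Start: S' -> .S
For each item with dot before a nonterminal B, add B -> .γ for every B-production
Closure: [S' -> .S, S -> .BA, S -> .d, B -> .bA, B -> .c]


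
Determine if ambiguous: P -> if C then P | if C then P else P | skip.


dangling else: 'if C then if C then skip else skip' parses two ways
Ambiguous


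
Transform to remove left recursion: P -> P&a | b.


Left-recursive alternatives: P&a; non-recursive: b
Introduce P': P -> bP', P' -> &aP' | ε


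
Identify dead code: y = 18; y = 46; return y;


first assignment to y is overwritten before any read
Dead: 'y = 18'


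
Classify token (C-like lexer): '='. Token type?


Pattern: operator symbol
Type: OPERATOR


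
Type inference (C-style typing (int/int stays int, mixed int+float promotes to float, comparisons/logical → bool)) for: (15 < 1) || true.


Operand types: bool || bool
Rule: logical operators take bool operands and yield bool
Result type: bool


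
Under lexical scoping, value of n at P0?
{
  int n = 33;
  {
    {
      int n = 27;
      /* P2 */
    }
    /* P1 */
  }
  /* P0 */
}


n declared in the same block as P0
n = 33


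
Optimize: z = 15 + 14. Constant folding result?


15 + 14 = 29 at compile time
Optimized: z = 29


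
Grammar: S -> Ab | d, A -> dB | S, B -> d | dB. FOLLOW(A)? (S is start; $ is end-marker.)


$ ∈ FOLLOW(S). For each A -> αBβ: add FIRST(β)\{ε} to FOLLOW(B); if β nullable, add FOLLOW(A).
FOLLOW(A) = {b}


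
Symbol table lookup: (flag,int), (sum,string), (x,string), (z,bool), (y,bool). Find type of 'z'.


Lookup 'z' → type bool


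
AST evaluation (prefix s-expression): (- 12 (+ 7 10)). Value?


Evaluate inner: (+ 7 10) = 17
Evaluate root: (- 12 17) = -5
Result: -5


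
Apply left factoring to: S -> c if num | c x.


Common prefix: 'c'
Factored: S -> c S', S' -> if num | x


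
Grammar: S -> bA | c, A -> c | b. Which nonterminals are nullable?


A nonterminal is nullable iff some alternative derives ε (directly, or every symbol in it is nullable)
Nullable: {}


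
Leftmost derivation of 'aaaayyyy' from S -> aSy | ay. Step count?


Derivation: S => aSy => aaSyy => aaaSyyy => aaaayyyy
Steps: 4


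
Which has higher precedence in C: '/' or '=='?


'/' is multiplicative (level 10); '==' is equality (level 6)
Higher level binds tighter
'/' has higher precedence than '=='


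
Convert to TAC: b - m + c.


Break into single-operator statements:
t1 = b - m
t2 = t1 + c


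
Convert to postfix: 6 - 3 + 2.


Left to right (same or higher precedence on left)
Postfix: 6 3 - 2 +


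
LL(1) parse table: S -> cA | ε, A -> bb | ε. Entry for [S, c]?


For [S, c]: 'c' ∈ FIRST(cA)
Entry: S -> cA


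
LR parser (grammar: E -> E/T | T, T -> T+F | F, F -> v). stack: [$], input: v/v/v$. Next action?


no handle on stack; shift 'v'
Action: shift


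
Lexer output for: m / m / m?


Scan left to right, longest-match per lexeme
Tokens: ID(m), OP(/), ID(m), OP(/), ID(m)


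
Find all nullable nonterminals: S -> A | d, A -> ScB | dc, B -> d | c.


A nonterminal is nullable iff some alternative derives ε (directly, or every symbol in it is nullable)
Nullable: {}


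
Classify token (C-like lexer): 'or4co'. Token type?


Pattern: letter/underscore followed by alphanumerics, not a keyword
Type: IDENTIFIER


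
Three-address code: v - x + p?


Break into single-operator statements:
t1 = v - x
t2 = t1 + p


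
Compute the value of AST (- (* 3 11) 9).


Evaluate inner: (* 3 11) = 33
Evaluate root: (- 33 9) = 24
Result: 24


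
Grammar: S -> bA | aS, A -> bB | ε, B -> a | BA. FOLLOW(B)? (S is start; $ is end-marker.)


$ ∈ FOLLOW(S). For each A -> αBβ: add FIRST(β)\{ε} to FOLLOW(B); if β nullable, add FOLLOW(A).
FOLLOW(B) = {$, b}


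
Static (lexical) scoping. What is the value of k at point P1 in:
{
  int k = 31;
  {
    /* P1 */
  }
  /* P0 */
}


P1's block does not declare k; resolves to the enclosing declaration at depth 0
k = 31


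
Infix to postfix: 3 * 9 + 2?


Left to right (same or higher precedence on left)
Postfix: 3 9 * 2 +


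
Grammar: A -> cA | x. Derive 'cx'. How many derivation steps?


Derivation: A => cA => cx
Steps: 2


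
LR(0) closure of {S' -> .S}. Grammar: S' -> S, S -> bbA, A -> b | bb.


Start: S' -> .S
For each item with dot before a nonterminal B, add B -> .γ for every B-production
Closure: [S' -> .S, S -> .bbA]


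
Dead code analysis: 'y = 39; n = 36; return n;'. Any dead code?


y is assigned but never read
Dead: 'y = 39'


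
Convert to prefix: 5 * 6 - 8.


left-to-right (same/higher precedence on left): tree is (- (* 5 6) 8)
Prefix: - * 5 6 8


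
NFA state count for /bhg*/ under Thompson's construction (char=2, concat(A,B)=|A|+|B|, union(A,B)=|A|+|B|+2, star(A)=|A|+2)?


Syntax tree has 3 char leaf(s), 0 union(s), 1 star(s)
chars contribute 3×2 = 6; each union adds +2; each star adds +2
Total: 6 + 0 + 2 = 8 states


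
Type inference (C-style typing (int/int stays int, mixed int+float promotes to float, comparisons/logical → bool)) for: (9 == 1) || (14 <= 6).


Operand types: bool || bool
Rule: logical operators take bool operands and yield bool
Result type: bool


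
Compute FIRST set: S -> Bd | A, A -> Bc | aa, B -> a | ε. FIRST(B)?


Per alternative of B: FIRST(a) = {a}; FIRST(ε) = {ε}
FIRST(B) = {a, ε}


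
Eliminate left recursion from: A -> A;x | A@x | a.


Left-recursive alternatives: A;x, A@x; non-recursive: a
Introduce A': A -> aA', A' -> ;xA' | @xA' | ε


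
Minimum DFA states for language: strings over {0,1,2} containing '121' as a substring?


KMP-style automaton: 3 progress states + 1 absorbing accept = 4
Minimal DFA: 4 states


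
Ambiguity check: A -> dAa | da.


balanced d^n…a^n: each string has a unique parse
Unambiguous


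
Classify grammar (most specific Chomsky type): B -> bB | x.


Right-linear: every RHS is a terminal or a terminal followed by one nonterminal
Classification: Type 3 (Regular)


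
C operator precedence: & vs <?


'<' is relational (level 7); '&' is bitwise AND (level 5)
Higher level binds tighter
'<' has higher precedence than '&'


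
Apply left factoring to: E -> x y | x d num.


Common prefix: 'x'
Factored: E -> x E', E' -> y | d num


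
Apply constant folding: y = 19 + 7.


19 + 7 = 26 at compile time
Optimized: y = 26


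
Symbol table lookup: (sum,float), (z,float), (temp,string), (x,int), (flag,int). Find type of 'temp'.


Lookup 'temp' → type string


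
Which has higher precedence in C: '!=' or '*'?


'*' is multiplicative (level 10); '!=' is equality (level 6)
Higher level binds tighter
'*' has higher precedence than '!='


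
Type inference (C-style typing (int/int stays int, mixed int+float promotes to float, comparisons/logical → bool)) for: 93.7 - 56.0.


Operand types: float - float
Rule: mixed int/float promotes to float; int/int stays int
Result type: float


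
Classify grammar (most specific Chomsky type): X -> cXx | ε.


Single nonterminal LHS, but c^n x^n is not regular
Classification: Type 2 (Context-Free)


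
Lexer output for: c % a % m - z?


Scan left to right, longest-match per lexeme
Tokens: ID(c), OP(%), ID(a), OP(%), ID(m), OP(-), ID(z)


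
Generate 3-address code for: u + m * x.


Break into single-operator statements:
t1 = m * x
t2 = u + t1


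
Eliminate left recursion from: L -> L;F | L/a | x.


Left-recursive alternatives: L;F, L/a; non-recursive: x
Introduce L': L -> xL', L' -> ;FL' | /aL' | ε


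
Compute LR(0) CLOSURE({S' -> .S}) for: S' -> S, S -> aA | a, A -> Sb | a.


Start: S' -> .S
For each item with dot before a nonterminal B, add B -> .γ for every B-production
Closure: [S' -> .S, S -> .aA, S -> .a]


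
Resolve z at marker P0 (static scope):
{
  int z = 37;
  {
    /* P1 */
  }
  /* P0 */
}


z declared in the same block as P0
z = 37


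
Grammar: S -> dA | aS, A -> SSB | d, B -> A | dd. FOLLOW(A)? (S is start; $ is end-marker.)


$ ∈ FOLLOW(S). For each A -> αBβ: add FIRST(β)\{ε} to FOLLOW(B); if β nullable, add FOLLOW(A).
FOLLOW(A) = {$, a, d}


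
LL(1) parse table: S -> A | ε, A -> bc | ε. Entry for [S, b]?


For [S, b]: 'b' ∈ FIRST(A)
Entry: S -> A


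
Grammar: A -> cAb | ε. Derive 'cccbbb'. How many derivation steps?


Derivation: A => cAb => ccAbb => cccAbbb => cccbbb
Steps: 4


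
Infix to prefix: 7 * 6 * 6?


left-to-right (same/higher precedence on left): tree is (* (* 7 6) 6)
Prefix: * * 7 6 6


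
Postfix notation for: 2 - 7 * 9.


* has higher precedence, evaluate 7*9 first
Postfix: 2 7 9 * -


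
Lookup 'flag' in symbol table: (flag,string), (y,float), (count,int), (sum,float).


Lookup 'flag' → type string


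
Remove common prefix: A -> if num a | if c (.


Common prefix: 'if'
Factored: A -> if A', A' -> num a | c (


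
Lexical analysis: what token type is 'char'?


Pattern: reserved word
Type: KEYWORD


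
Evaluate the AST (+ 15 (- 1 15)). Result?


Evaluate inner: (- 1 15) = -14
Evaluate root: (+ 15 -14) = 1
Result: 1


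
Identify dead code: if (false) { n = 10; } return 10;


condition is constant false, so the whole block is unreachable
Dead: 'if (false) { n = 10; }'


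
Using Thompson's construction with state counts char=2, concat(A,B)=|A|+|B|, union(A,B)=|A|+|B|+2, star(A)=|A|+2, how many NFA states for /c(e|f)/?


Syntax tree has 3 char leaf(s), 1 union(s), 0 star(s)
chars contribute 3×2 = 6; each union adds +2; each star adds +2
Total: 6 + 2 + 0 = 8 states


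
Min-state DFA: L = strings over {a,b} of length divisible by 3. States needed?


Track length mod 3: states 0..2, accept at 0
Minimal DFA: 3 states


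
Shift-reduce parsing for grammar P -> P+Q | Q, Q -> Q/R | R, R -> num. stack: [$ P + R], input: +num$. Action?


'R' (not preceded by Q/) is the handle for Q -> R
Action: reduce (Q -> R)


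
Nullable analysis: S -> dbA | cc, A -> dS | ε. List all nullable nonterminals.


A nonterminal is nullable iff some alternative derives ε (directly, or every symbol in it is nullable)
Nullable: {A}


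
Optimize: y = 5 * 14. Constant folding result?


5 * 14 = 70 at compile time
Optimized: y = 70


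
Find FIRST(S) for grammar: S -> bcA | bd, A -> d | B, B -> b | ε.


Per alternative of S: FIRST(bcA) = {b}; FIRST(bd) = {b}
FIRST(S) = {b}


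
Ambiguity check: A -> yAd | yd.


balanced y^n…d^n: each string has a unique parse
Unambiguous


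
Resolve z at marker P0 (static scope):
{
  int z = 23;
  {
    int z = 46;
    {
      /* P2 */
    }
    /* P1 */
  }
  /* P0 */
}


z declared in the same block as P0
z = 23


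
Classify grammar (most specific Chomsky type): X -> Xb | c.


Left-linear: every RHS is a terminal or one nonterminal followed by a terminal
Classification: Type 3 (Regular)


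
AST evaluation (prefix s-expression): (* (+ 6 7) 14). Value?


Evaluate inner: (+ 6 7) = 13
Evaluate root: (* 13 14) = 182
Result: 182


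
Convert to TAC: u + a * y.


Break into single-operator statements:
t1 = a * y
t2 = u + t1


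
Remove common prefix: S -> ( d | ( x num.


Common prefix: '('
Factored: S -> ( S', S' -> d | x num


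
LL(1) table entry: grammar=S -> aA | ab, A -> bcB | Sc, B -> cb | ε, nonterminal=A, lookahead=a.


For [A, a]: 'a' ∈ FIRST(Sc)
Entry: A -> Sc


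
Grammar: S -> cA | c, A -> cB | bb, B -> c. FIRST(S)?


Per alternative of S: FIRST(cA) = {c}; FIRST(c) = {c}
FIRST(S) = {c}


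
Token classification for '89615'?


Pattern: digits only
Type: INTEGER_LITERAL


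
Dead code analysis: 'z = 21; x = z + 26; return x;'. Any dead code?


z is read by x's definition; x is returned
No dead code


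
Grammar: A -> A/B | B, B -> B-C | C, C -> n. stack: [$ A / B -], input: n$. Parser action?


no handle; shift 'n'
Action: shift


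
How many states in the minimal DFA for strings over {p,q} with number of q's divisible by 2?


Track (count of q) mod 2: states 0..1, accept at 0
Minimal DFA: 2 states


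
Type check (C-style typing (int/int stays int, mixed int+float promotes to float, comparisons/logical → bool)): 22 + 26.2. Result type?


Operand types: int + float
Rule: mixed int/float promotes to float; int/int stays int
Result type: float


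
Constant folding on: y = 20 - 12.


20 - 12 = 8 at compile time
Optimized: y = 8


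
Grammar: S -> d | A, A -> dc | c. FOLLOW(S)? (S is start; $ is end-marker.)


$ ∈ FOLLOW(S). For each A -> αBβ: add FIRST(β)\{ε} to FOLLOW(B); if β nullable, add FOLLOW(A).
FOLLOW(S) = {$}


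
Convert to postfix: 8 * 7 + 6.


Left to right (same or higher precedence on left)
Postfix: 8 7 * 6 +


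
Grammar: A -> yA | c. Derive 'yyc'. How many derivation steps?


Derivation: A => yA => yyA => yyc
Steps: 3


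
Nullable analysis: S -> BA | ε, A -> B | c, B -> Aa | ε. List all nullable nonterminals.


A nonterminal is nullable iff some alternative derives ε (directly, or every symbol in it is nullable)
Nullable: {A, B, S}


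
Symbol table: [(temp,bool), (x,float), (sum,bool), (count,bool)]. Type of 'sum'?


Lookup 'sum' → type bool


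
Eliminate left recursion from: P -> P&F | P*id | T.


Left-recursive alternatives: P&F, P*id; non-recursive: T
Introduce P': P -> TP', P' -> &FP' | *idP' | ε


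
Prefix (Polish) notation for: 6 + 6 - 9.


left-to-right (same/higher precedence on left): tree is (- (+ 6 6) 9)
Prefix: - + 6 6 9


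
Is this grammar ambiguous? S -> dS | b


right-linear, alternatives start with distinct terminals 'd' vs 'b': unique leftmost derivation
Unambiguous


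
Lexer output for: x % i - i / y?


Scan left to right, longest-match per lexeme
Tokens: ID(x), OP(%), ID(i), OP(-), ID(i), OP(/), ID(y)


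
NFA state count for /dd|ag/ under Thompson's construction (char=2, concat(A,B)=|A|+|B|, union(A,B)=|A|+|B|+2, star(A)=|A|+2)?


Syntax tree has 4 char leaf(s), 1 union(s), 0 star(s)
chars contribute 4×2 = 8; each union adds +2; each star adds +2
Total: 8 + 2 + 0 = 10 states


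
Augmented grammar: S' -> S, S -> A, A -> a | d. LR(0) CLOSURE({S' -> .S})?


Start: S' -> .S
For each item with dot before a nonterminal B, add B -> .γ for every B-production
Closure: [S' -> .S, S -> .A, A -> .a, A -> .d]


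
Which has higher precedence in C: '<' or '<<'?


'<<' is shift (level 8); '<' is relational (level 7)
Higher level binds tighter
'<<' has higher precedence than '<'


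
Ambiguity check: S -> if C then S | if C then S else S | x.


dangling else: 'if C then if C then x else x' parses two ways
Ambiguous


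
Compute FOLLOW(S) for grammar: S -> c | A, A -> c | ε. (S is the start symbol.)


$ ∈ FOLLOW(S). For each A -> αBβ: add FIRST(β)\{ε} to FOLLOW(B); if β nullable, add FOLLOW(A).
FOLLOW(S) = {$}


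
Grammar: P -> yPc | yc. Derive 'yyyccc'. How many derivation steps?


Derivation: P => yPc => yyPcc => yyyccc
Steps: 3


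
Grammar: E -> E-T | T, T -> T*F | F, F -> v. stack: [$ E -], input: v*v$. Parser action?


no handle ('E-' is not any RHS); shift 'v'
Action: shift


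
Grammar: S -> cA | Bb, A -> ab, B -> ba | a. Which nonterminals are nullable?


A nonterminal is nullable iff some alternative derives ε (directly, or every symbol in it is nullable)
Nullable: {}


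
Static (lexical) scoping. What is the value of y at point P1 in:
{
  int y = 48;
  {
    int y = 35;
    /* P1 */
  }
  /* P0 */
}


y declared in the same block as P1
y = 35


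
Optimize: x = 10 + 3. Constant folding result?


10 + 3 = 13 at compile time
Optimized: x = 13


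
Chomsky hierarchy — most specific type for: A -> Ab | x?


Left-linear: every RHS is a terminal or one nonterminal followed by a terminal
Classification: Type 3 (Regular)


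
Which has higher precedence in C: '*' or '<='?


'*' is multiplicative (level 10); '<=' is relational (level 7)
Higher level binds tighter
'*' has higher precedence than '<='


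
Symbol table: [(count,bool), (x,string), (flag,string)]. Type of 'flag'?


Lookup 'flag' → type string


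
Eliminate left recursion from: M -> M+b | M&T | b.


Left-recursive alternatives: M+b, M&T; non-recursive: b
Introduce M': M -> bM', M' -> +bM' | &TM' | ε


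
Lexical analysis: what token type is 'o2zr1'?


Pattern: letter/underscore followed by alphanumerics, not a keyword
Type: IDENTIFIER


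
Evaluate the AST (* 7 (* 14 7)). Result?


Evaluate inner: (* 14 7) = 98
Evaluate root: (* 7 98) = 686
Result: 686


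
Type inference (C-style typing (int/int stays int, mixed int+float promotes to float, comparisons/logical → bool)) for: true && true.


Operand types: bool && bool
Rule: logical operators take bool operands and yield bool
Result type: bool


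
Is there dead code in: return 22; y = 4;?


statement follows a return and is unreachable
Dead: 'y = 4'


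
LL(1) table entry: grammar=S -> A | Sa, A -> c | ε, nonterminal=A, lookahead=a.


For [A, a]: ε is nullable and 'a' ∈ FOLLOW(A)
Entry: A -> ε


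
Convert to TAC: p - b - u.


Break into single-operator statements:
t1 = p - b
t2 = t1 - u


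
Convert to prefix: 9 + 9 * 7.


'*' binds tighter: tree is (+ 9 (* 9 7))
Prefix: + 9 * 9 7


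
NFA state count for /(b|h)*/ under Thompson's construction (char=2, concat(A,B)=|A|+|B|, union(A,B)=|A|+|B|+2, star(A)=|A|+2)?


Syntax tree has 2 char leaf(s), 1 union(s), 1 star(s)
chars contribute 2×2 = 4; each union adds +2; each star adds +2
Total: 4 + 2 + 2 = 8 states


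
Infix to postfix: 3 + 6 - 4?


Left to right (same or higher precedence on left)
Postfix: 3 6 + 4 -


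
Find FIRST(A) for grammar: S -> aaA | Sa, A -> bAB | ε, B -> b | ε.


Per alternative of A: FIRST(bAB) = {b}; FIRST(ε) = {ε}
FIRST(A) = {b, ε}


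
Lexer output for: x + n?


Scan left to right, longest-match per lexeme
Tokens: ID(x), OP(+), ID(n)


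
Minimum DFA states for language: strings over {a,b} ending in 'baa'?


Track the longest suffix of input matching a prefix of 'baa': 4 classes (prefixes of length 0..3)
Minimal DFA: 4 states


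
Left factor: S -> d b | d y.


Common prefix: 'd'
Factored: S -> d S', S' -> b | y


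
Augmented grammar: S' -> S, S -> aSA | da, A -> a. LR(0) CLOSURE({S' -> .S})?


Start: S' -> .S
For each item with dot before a nonterminal B, add B -> .γ for every B-production
Closure: [S' -> .S, S -> .aSA, S -> .da]


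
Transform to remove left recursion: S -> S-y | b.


Left-recursive alternatives: S-y; non-recursive: b
Introduce S': S -> bS', S' -> -yS' | ε


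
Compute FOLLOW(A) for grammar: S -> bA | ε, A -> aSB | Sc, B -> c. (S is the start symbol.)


$ ∈ FOLLOW(S). For each A -> αBβ: add FIRST(β)\{ε} to FOLLOW(B); if β nullable, add FOLLOW(A).
FOLLOW(A) = {$, c}


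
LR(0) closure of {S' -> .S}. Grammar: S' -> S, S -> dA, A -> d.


Start: S' -> .S
For each item with dot before a nonterminal B, add B -> .γ for every B-production
Closure: [S' -> .S, S -> .dA]


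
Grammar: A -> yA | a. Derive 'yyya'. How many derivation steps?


Derivation: A => yA => yyA => yyyA => yyya
Steps: 4


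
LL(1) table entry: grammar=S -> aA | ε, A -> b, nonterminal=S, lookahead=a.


For [S, a]: 'a' ∈ FIRST(aA)
Entry: S -> aA


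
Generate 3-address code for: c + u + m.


Break into single-operator statements:
t1 = c + u
t2 = t1 + m


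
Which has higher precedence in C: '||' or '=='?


'==' is equality (level 6); '||' is logical OR (level 1)
Higher level binds tighter
'==' has higher precedence than '||'


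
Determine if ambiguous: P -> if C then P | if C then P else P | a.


dangling else: 'if C then if C then a else a' parses two ways
Ambiguous


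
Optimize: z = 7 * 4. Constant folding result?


7 * 4 = 28 at compile time
Optimized: z = 28


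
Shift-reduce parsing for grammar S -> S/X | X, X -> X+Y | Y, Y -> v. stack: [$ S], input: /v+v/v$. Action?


shift '/' to continue S -> S/X
Action: shift


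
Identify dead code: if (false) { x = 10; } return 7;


condition is constant false, so the whole block is unreachable
Dead: 'if (false) { x = 10; }'


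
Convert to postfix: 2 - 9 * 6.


* has higher precedence, evaluate 9*6 first
Postfix: 2 9 6 * -


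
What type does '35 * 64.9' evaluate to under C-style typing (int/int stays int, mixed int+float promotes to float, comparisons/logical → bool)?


Operand types: int * float
Rule: mixed int/float promotes to float; int/int stays int
Result type: float


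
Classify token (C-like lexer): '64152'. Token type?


Pattern: digits only
Type: INTEGER_LITERAL


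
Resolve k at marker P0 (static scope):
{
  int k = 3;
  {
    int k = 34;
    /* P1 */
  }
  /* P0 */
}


k declared in the same block as P0
k = 3


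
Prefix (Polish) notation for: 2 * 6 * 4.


left-to-right (same/higher precedence on left): tree is (* (* 2 6) 4)
Prefix: * * 2 6 4


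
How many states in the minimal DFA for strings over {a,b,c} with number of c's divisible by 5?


Track (count of c) mod 5: states 0..4, accept at 0
Minimal DFA: 5 states


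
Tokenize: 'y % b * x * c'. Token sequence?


Scan left to right, longest-match per lexeme
Tokens: ID(y), OP(%), ID(b), OP(*), ID(x), OP(*), ID(c)


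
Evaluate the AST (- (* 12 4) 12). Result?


Evaluate inner: (* 12 4) = 48
Evaluate root: (- 48 12) = 36
Result: 36


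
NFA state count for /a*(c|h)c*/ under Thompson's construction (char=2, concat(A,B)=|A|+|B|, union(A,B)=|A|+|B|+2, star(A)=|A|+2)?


Syntax tree has 4 char leaf(s), 1 union(s), 2 star(s)
chars contribute 4×2 = 8; each union adds +2; each star adds +2
Total: 8 + 2 + 4 = 14 states


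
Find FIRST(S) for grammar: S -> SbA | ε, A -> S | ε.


Per alternative of S: FIRST(SbA) = {b}; FIRST(ε) = {ε}
FIRST(S) = {b, ε}


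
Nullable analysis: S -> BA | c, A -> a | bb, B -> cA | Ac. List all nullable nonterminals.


A nonterminal is nullable iff some alternative derives ε (directly, or every symbol in it is nullable)
Nullable: {}


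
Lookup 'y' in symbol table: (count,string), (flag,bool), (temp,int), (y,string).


Lookup 'y' → type string


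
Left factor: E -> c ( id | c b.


Common prefix: 'c'
Factored: E -> c E', E' -> ( id | b


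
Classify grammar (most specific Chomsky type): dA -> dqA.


LHS has context (more than one symbol) and |LHS| ≤ |RHS|
Classification: Type 1 (Context-Sensitive)


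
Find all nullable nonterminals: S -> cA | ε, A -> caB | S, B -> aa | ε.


A nonterminal is nullable iff some alternative derives ε (directly, or every symbol in it is nullable)
Nullable: {A, B, S}


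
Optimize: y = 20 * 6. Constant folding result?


20 * 6 = 120 at compile time
Optimized: y = 120


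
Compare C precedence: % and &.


'%' is multiplicative (level 10); '&' is bitwise AND (level 5)
Higher level binds tighter
'%' has higher precedence than '&'


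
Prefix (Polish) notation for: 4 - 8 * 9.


'*' binds tighter: tree is (- 4 (* 8 9))
Prefix: - 4 * 8 9


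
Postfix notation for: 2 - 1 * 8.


* has higher precedence, evaluate 1*8 first
Postfix: 2 1 8 * -


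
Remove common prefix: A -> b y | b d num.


Common prefix: 'b'
Factored: A -> b A', A' -> y | d num


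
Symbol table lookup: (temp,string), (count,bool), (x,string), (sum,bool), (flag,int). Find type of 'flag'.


Lookup 'flag' → type int


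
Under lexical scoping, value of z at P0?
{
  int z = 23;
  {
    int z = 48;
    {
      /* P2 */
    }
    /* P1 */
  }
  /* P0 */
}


z declared in the same block as P0
z = 23


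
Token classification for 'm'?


Pattern: letter/underscore followed by alphanumerics, not a keyword
Type: IDENTIFIER


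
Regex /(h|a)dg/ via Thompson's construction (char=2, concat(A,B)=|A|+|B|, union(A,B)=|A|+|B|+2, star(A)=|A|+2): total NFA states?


Syntax tree has 4 char leaf(s), 1 union(s), 0 star(s)
chars contribute 4×2 = 8; each union adds +2; each star adds +2
Total: 8 + 2 + 0 = 10 states


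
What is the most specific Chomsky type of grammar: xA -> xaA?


LHS has context (more than one symbol) and |LHS| ≤ |RHS|
Classification: Type 1 (Context-Sensitive)


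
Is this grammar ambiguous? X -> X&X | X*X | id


'id&id*id' has two parse trees (no precedence encoded between & and *)
Ambiguous


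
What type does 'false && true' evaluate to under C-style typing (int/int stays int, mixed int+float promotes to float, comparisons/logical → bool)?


Operand types: bool && bool
Rule: logical operators take bool operands and yield bool
Result type: bool


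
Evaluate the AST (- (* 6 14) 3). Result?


Evaluate inner: (* 6 14) = 84
Evaluate root: (- 84 3) = 81
Result: 81


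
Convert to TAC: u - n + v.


Break into single-operator statements:
t1 = u - n
t2 = t1 + v


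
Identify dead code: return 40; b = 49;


statement follows a return and is unreachable
Dead: 'b = 49'


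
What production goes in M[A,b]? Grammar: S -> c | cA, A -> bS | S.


For [A, b]: 'b' ∈ FIRST(bS)
Entry: A -> bS


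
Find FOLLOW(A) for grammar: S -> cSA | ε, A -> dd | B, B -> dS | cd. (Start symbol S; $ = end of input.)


$ ∈ FOLLOW(S). For each A -> αBβ: add FIRST(β)\{ε} to FOLLOW(B); if β nullable, add FOLLOW(A).
FOLLOW(A) = {$, c, d}


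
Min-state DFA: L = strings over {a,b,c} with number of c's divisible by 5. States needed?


Track (count of c) mod 5: states 0..4, accept at 0
Minimal DFA: 5 states


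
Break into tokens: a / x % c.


Scan left to right, longest-match per lexeme
Tokens: ID(a), OP(/), ID(x), OP(%), ID(c)


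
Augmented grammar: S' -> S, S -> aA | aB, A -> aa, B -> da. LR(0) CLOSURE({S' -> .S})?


Start: S' -> .S
For each item with dot before a nonterminal B, add B -> .γ for every B-production
Closure: [S' -> .S, S -> .aA, S -> .aB]


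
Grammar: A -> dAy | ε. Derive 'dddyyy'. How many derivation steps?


Derivation: A => dAy => ddAyy => dddAyyy => dddyyy
Steps: 4


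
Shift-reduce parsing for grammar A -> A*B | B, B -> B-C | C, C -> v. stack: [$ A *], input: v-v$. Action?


no handle ('A*' is not any RHS); shift 'v'
Action: shift


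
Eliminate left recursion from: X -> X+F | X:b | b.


Left-recursive alternatives: X+F, X:b; non-recursive: b
Introduce X': X -> bX', X' -> +FX' | :bX' | ε


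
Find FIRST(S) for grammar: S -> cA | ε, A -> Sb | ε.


Per alternative of S: FIRST(cA) = {c}; FIRST(ε) = {ε}
FIRST(S) = {c, ε}


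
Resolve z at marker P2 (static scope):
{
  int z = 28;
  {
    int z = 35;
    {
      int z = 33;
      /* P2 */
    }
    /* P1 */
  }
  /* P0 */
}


z declared in the same block as P2
z = 33


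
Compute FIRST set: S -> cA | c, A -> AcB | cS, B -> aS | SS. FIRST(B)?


Per alternative of B: FIRST(aS) = {a}; FIRST(SS) = {c}
FIRST(B) = {a, c}


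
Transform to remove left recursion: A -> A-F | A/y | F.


Left-recursive alternatives: A-F, A/y; non-recursive: F
Introduce A': A -> FA', A' -> -FA' | /yA' | ε


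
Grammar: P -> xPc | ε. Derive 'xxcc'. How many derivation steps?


Derivation: P => xPc => xxPcc => xxcc
Steps: 3


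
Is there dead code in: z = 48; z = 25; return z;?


first assignment to z is overwritten before any read
Dead: 'z = 48'


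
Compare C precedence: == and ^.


'==' is equality (level 6); '^' is bitwise XOR (level 4)
Higher level binds tighter
'==' has higher precedence than '^'


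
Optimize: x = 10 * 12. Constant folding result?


10 * 12 = 120 at compile time
Optimized: x = 120


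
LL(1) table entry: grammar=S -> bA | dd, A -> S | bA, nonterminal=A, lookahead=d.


For [A, d]: 'd' ∈ FIRST(S)
Entry: A -> S


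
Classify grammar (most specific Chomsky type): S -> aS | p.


Right-linear: every RHS is a terminal or a terminal followed by one nonterminal
Classification: Type 3 (Regular)


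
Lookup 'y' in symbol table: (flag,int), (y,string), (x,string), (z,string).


Lookup 'y' → type string


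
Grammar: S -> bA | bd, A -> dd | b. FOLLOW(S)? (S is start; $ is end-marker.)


$ ∈ FOLLOW(S). For each A -> αBβ: add FIRST(β)\{ε} to FOLLOW(B); if β nullable, add FOLLOW(A).
FOLLOW(S) = {$}


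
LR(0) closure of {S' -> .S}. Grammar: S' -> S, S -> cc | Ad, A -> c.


Start: S' -> .S
For each item with dot before a nonterminal B, add B -> .γ for every B-production
Closure: [S' -> .S, S -> .cc, S -> .Ad, A -> .c]


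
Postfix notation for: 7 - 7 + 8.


Left to right (same or higher precedence on left)
Postfix: 7 7 - 8 +


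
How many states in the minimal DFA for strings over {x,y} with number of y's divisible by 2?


Track (count of y) mod 2: states 0..1, accept at 0
Minimal DFA: 2 states


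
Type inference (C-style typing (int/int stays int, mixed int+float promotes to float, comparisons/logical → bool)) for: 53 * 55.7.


Operand types: int * float
Rule: mixed int/float promotes to float; int/int stays int
Result type: float


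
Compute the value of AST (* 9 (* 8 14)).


Evaluate inner: (* 8 14) = 112
Evaluate root: (* 9 112) = 1008
Result: 1008


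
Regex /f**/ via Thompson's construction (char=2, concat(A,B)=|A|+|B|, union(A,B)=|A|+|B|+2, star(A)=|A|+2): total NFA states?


Syntax tree has 1 char leaf(s), 0 union(s), 2 star(s)
chars contribute 1×2 = 2; each union adds +2; each star adds +2
Total: 2 + 0 + 4 = 6 states


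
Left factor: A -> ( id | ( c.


Common prefix: '('
Factored: A -> ( A', A' -> id | c


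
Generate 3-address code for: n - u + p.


Break into single-operator statements:
t1 = n - u
t2 = t1 + p


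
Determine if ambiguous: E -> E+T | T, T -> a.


precedence layered via separate nonterminal T: deterministic
Unambiguous


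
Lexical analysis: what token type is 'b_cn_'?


Pattern: letter/underscore followed by alphanumerics, not a keyword
Type: IDENTIFIER


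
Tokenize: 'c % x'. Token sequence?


Scan left to right, longest-match per lexeme
Tokens: ID(c), OP(%), ID(x)


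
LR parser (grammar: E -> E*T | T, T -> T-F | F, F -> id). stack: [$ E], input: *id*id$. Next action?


shift '*' to continue E -> E*T
Action: shift


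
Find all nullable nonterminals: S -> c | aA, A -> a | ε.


A nonterminal is nullable iff some alternative derives ε (directly, or every symbol in it is nullable)
Nullable: {A}


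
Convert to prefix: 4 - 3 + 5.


left-to-right (same/higher precedence on left): tree is (+ (- 4 3) 5)
Prefix: + - 4 3 5


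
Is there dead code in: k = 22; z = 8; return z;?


k is assigned but never read
Dead: 'k = 22'


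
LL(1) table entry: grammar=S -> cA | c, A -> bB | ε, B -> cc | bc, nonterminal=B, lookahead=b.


For [B, b]: 'b' ∈ FIRST(bc)
Entry: B -> bc


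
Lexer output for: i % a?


Scan left to right, longest-match per lexeme
Tokens: ID(i), OP(%), ID(a)


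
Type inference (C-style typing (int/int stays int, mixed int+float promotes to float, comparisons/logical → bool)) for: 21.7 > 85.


Operand types: float > int
Rule: comparison yields bool
Result type: bool


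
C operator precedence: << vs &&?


'<<' is shift (level 8); '&&' is logical AND (level 2)
Higher level binds tighter
'<<' has higher precedence than '&&'


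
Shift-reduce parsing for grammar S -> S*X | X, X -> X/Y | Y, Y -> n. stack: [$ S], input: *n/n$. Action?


shift '*' to continue S -> S*X
Action: shift


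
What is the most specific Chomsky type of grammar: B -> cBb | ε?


Single nonterminal LHS, but c^n b^n is not regular
Classification: Type 2 (Context-Free)


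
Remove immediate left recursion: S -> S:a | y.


Left-recursive alternatives: S:a; non-recursive: y
Introduce S': S -> yS', S' -> :aS' | ε


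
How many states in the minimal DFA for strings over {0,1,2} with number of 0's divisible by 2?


Track (count of 0) mod 2: states 0..1, accept at 0
Minimal DFA: 2 states


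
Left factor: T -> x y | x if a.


Common prefix: 'x'
Factored: T -> x T', T' -> y | if a


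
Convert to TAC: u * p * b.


Break into single-operator statements:
t1 = u * p
t2 = t1 * b


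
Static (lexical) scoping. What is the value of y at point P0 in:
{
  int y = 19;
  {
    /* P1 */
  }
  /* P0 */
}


y declared in the same block as P0
y = 19


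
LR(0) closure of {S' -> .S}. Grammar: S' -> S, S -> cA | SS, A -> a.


Start: S' -> .S
For each item with dot before a nonterminal B, add B -> .γ for every B-production
Closure: [S' -> .S, S -> .cA, S -> .SS]


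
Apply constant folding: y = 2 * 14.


2 * 14 = 28 at compile time
Optimized: y = 28


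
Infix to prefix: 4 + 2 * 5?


'*' binds tighter: tree is (+ 4 (* 2 5))
Prefix: + 4 * 2 5


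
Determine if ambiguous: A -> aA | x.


right-linear, alternatives start with distinct terminals 'a' vs 'x': unique leftmost derivation
Unambiguous


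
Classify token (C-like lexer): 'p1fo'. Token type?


Pattern: letter/underscore followed by alphanumerics, not a keyword
Type: IDENTIFIER


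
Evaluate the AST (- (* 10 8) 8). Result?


Evaluate inner: (* 10 8) = 80
Evaluate root: (- 80 8) = 72
Result: 72


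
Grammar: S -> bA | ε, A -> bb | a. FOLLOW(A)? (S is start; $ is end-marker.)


$ ∈ FOLLOW(S). For each A -> αBβ: add FIRST(β)\{ε} to FOLLOW(B); if β nullable, add FOLLOW(A).
FOLLOW(A) = {$}


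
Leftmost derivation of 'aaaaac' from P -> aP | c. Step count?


Derivation: P => aP => aaP => aaaP => aaaaP => aaaaaP => aaaaac
Steps: 6


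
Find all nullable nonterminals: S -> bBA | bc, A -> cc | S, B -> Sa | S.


A nonterminal is nullable iff some alternative derives ε (directly, or every symbol in it is nullable)
Nullable: {}


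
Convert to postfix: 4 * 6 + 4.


Left to right (same or higher precedence on left)
Postfix: 4 6 * 4 +


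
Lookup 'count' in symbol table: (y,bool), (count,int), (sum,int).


Lookup 'count' → type int


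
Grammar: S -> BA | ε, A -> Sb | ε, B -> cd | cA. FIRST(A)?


Per alternative of A: FIRST(Sb) = {b, c}; FIRST(ε) = {ε}
FIRST(A) = {b, c, ε}


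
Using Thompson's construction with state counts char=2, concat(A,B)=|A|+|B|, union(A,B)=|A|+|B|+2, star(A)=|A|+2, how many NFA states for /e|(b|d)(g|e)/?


Syntax tree has 5 char leaf(s), 3 union(s), 0 star(s)
chars contribute 5×2 = 10; each union adds +2; each star adds +2
Total: 10 + 6 + 0 = 16 states


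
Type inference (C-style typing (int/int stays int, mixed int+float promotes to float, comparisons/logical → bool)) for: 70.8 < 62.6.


Operand types: float < float
Rule: comparison yields bool
Result type: bool


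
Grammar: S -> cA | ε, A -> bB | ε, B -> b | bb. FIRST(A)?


Per alternative of A: FIRST(bB) = {b}; FIRST(ε) = {ε}
FIRST(A) = {b, ε}


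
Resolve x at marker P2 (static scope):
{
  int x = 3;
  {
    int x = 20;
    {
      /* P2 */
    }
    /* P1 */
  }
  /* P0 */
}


P2's block does not declare x; resolves to the enclosing declaration at depth 1
x = 20


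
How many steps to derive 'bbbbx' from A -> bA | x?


Derivation: A => bA => bbA => bbbA => bbbbA => bbbbx
Steps: 5


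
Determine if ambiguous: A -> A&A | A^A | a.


'a&a^a' has two parse trees (no precedence encoded between & and ^)
Ambiguous


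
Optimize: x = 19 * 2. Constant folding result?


19 * 2 = 38 at compile time
Optimized: x = 38


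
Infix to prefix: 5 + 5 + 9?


left-to-right (same/higher precedence on left): tree is (+ (+ 5 5) 9)
Prefix: + + 5 5 9


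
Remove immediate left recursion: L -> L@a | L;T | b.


Left-recursive alternatives: L@a, L;T; non-recursive: b
Introduce L': L -> bL', L' -> @aL' | ;TL' | ε


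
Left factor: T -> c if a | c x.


Common prefix: 'c'
Factored: T -> c T', T' -> if a | x


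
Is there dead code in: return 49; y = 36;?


statement follows a return and is unreachable
Dead: 'y = 36'


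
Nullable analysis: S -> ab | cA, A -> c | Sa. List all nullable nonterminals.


A nonterminal is nullable iff some alternative derives ε (directly, or every symbol in it is nullable)
Nullable: {}


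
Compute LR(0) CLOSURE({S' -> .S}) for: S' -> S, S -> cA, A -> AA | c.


Start: S' -> .S
For each item with dot before a nonterminal B, add B -> .γ for every B-production
Closure: [S' -> .S, S -> .cA]
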